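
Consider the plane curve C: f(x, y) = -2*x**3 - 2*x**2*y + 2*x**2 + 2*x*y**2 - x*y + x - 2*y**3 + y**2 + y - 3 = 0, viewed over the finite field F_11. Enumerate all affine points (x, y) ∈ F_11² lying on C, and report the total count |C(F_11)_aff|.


Affine F_11-points: {(1, 5), (3, 4), (5, 0), (7, 2), (7, 5), (7, 6), (8, 0), (8, 4), (8, 10), (9, 3), (9, 9), (10, 0), (10, 5)}; count = 13.

For each of the 121 pairs (x, y) ∈ F_11², evaluate f(x, y) mod 11. Record the zeros.
  x = 0: [0↦8, 1↦8, 2↦9, 3↦10, 4↦10, 5↦8, 6↦3, 7↦5, 8↦2, 9↦4, 10↦10]  zeros at y ∈ ∅
  x = 1: [0↦9, 1↦8, 2↦1, 3↦9, 4↦9, 5↦0, 6↦3, 7↦6, 8↦8, 9↦8, 10↦5]  zeros at y ∈ {5}
  x = 2: [0↦2, 1↦7, 2↦10, 3↦10, 4↦6, 5↦8, 6↦4, 7↦4, 8↦7, 9↦1, 10↦7]  zeros at y ∈ ∅
  x = 3: [0↦8, 1↦4, 2↦2, 3↦1, 4↦0, 5↦9, 6↦5, 7↦9, 8↦9, 9↦4, 10↦4]  zeros at y ∈ {4}
  x = 4: [0↦4, 1↦9, 2↦9, 3↦3, 4↦1, 5↦2, 6↦5, 7↦9, 8↦2, 9↦5, 10↦6]  zeros at y ∈ ∅
  x = 5: [0↦0, 1↦10, 2↦8, 3↦4, 4↦8, 5↦8, 6↦3, 7↦3, 8↦7, 9↦3, 10↦1]  zeros at y ∈ {0}
  x = 6: [0↦6, 1↦6, 2↦9, 3↦3, 4↦9, 5↦4, 6↦9, 7↦1, 8↦1, 9↦8, 10↦10]  zeros at y ∈ ∅
  x = 7: [0↦10, 1↦7, 2↦0, 3↦10, 4↦3, 5↦0, 6↦0, 7↦2, 8↦5, 9↦8, 10↦10]  zeros at y ∈ {2, 5, 6}
  x = 8: [0↦0, 1↦1, 2↦2, 3↦2, 4↦0, 5↦6, 6↦8, 7↦5, 8↦7, 9↦2, 10↦0]  zeros at y ∈ {0, 4, 10}
  x = 9: [0↦8, 1↦9, 2↦3, 3↦0, 4↦10, 5↦10, 6↦10, 7↦9, 8↦6, 9↦0, 10↦1]  zeros at y ∈ {3, 9}
  x = 10: [0↦0, 1↦8, 2↦2, 3↦3, 4↦10, 5↦0, 6↦5, 7↦2, 8↦1, 9↦1, 10↦1]  zeros at y ∈ {0, 5}
Collecting zeros: affine points = {(1, 5), (3, 4), (5, 0), (7, 2), (7, 5), (7, 6), (8, 0), (8, 4), (8, 10), (9, 3), (9, 9), (10, 0), (10, 5)}.
Total count |C(F_11)_aff| = 13.


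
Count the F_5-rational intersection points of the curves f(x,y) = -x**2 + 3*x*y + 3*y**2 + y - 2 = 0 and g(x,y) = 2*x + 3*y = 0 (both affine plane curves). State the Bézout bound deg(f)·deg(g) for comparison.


Common zeros: {(2, 2)}; count = 1; Bézout bound = 2.

deg(f) = 2, deg(g) = 1, so Bézout bound = 2.
Scan x ∈ F_5. For each x, list the y ∈ F_5 with f(x, y) ≡ 0 and those with g(x, y) ≡ 0 (mod 5); the common zeros in that column are the intersection.
  x = 0: f ≡ 0 at y ∈ {4}; g ≡ 0 at y ∈ {0}; common: ∅.
  x = 1: f ≡ 0 at y ∈ ∅; g ≡ 0 at y ∈ {1}; common: ∅.
  x = 2: f ≡ 0 at y ∈ {2, 4}; g ≡ 0 at y ∈ {2}; common: {2}.
  x = 3: f ≡ 0 at y ∈ ∅; g ≡ 0 at y ∈ {3}; common: ∅.
  x = 4: f ≡ 0 at y ∈ {2}; g ≡ 0 at y ∈ {4}; common: ∅.
Collecting: common zeros = {(2, 2)}, so the count is 1.
Comparison with the Bézout bound: 1 ≤ 2 = deg(f)·deg(g), as expected for curves with no common component (the affine F_5-count falls short of the bound because intersections may lie at infinity, over extension fields, or carry multiplicity).


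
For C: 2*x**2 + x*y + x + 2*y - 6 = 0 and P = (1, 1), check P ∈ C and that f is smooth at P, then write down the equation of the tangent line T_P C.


Tangent line at P: 6*x + 3*y - 9 = 0.

Step 1: f(1, 1) = 0, so P lies on C.
Step 2: partial derivatives
  f_x(x, y) = 4*x + y + 1, f_y(x, y) = x + 2.
  f_x(P) = 6, f_y(P) = 3 (gradient nonzero, so P is smooth).
Step 3: tangent line at P: 6·(x − 1) + 3·(y − 1) = 0.
Expanding: 6*x + 3*y - 9 = 0.


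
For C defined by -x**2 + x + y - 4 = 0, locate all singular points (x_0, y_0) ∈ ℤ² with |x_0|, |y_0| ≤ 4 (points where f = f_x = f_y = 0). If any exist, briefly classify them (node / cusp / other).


No singular points in the scanned grid; C is smooth there.

Compute partial derivatives:
  f_x = 1 - 2*x.
  f_y = 1.
f_y = 1 is a nonzero constant, so f_y never vanishes: no point (x, y) can satisfy f = f_x = f_y = 0. In particular no (x, y) ∈ {−4, ..., 4}² is singular; the curve is smooth.


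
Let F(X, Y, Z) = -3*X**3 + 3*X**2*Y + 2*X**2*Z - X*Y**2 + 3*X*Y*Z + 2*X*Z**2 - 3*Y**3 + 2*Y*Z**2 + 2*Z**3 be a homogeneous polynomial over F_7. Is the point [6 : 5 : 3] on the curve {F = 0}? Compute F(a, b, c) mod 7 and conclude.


F(6,5,3) ≡ 0 (mod 7); P is on the curve.

Evaluate F(6, 5, 3) term-by-term (mod 7).
  -3*X**3 ↦ -3·216·1·1 = -648
  3*X**2*Y ↦ 3·36·5·1 = 540
  2*X**2*Z ↦ 2·36·1·3 = 216
  -X*Y**2 ↦ -1·6·25·1 = -150
  3*X*Y*Z ↦ 3·6·5·3 = 270
  2*X*Z**2 ↦ 2·6·1·9 = 108
  -3*Y**3 ↦ -3·1·125·1 = -375
  2*Y*Z**2 ↦ 2·1·5·9 = 90
  2*Z**3 ↦ 2·1·1·27 = 54
Sum: F(6, 5, 3) = (-648) + (540) + (216) + (-150) + (270) + (108) + (-375) + (90) + (54) = 105.
Reducing mod 7: 105 ≡ 0 (mod 7).
Since F(a, b, c) ≡ 0 (mod 7), P lies on the curve.


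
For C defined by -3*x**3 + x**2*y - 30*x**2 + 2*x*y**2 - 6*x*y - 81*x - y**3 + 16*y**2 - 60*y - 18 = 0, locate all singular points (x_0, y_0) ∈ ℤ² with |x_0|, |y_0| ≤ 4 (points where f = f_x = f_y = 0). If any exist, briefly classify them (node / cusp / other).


Singular points: {(-3, 3)}; classification: cusp.

Compute partial derivatives:
  f_x = -9*x**2 + 2*x*y - 60*x + 2*y**2 - 6*y - 81.
  f_y = x**2 + 4*x*y - 6*x - 3*y**2 + 32*y - 60.
Scan x_0 ∈ {−4, ..., 4}. For each x_0, f_y(x_0, y) is a polynomial in y; find its integer roots y ∈ {−4, ..., 4}, then test f_x and f at those candidates.
  x = -4: f_y(-4, y) = -3*y**2 + 16*y - 20; vanishes at y ∈ {2}. (-4, 2): f_x = -5 ≠ 0.
  x = -3: f_y(-3, y) = -3*y**2 + 20*y - 33; vanishes at y ∈ {3}. (-3, 3): f_x = 0, f = 0 — SINGULAR.
  x = -2: f_y(-2, y) = -3*y**2 + 24*y - 44; no integer root y with |y| ≤ 4.
  x = -1: f_y(-1, y) = -3*y**2 + 28*y - 53; no integer root y with |y| ≤ 4.
  x = 0: f_y(0, y) = -3*y**2 + 32*y - 60; no integer root y with |y| ≤ 4.
  x = 1: f_y(1, y) = -3*y**2 + 36*y - 65; no integer root y with |y| ≤ 4.
  x = 2: f_y(2, y) = -3*y**2 + 40*y - 68; vanishes at y ∈ {2}. (2, 2): f_x = -233 ≠ 0.
  x = 3: f_y(3, y) = -3*y**2 + 44*y - 69; no integer root y with |y| ≤ 4.
  x = 4: f_y(4, y) = -3*y**2 + 48*y - 68; no integer root y with |y| ≤ 4.
Only singular point on the grid: (-3, 3).
Classify: substitute x = -3 + u, y = 3 + v and expand: f = -3*u**3 + u**2*v + 2*u*v**2 - v**3 + v**2.
No constant or linear terms (consistent with a singular point). Quadratic part: v**2. Cubic part: -3*u**3 + u**2*v + 2*u*v**2 - v**3.
The quadratic part v**2 is a perfect square, so there is a single (double) tangent line v = 0, i.e. y = 3. Restricting the cubic part to that line (v = 0) leaves -3*u**3 ≠ 0, so f is not divisible by v and the branch is v² ≈ 3*u**3 to lowest order — this is a cusp.
Classification: cusp.


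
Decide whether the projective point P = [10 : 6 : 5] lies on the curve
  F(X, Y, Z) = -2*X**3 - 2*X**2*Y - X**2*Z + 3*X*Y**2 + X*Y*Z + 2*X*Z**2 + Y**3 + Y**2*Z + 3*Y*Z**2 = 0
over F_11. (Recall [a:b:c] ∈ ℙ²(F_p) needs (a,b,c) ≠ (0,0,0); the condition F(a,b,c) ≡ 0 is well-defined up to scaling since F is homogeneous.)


F(10,6,5) ≡ 5 (mod 11); P is NOT on the curve.

Evaluate F(10, 6, 5) term-by-term (mod 11).
  -2*X**3 ↦ -2·1000·1·1 = -2000
  -2*X**2*Y ↦ -2·100·6·1 = -1200
  -X**2*Z ↦ -1·100·1·5 = -500
  3*X*Y**2 ↦ 3·10·36·1 = 1080
  X*Y*Z ↦ 1·10·6·5 = 300
  2*X*Z**2 ↦ 2·10·1·25 = 500
  Y**3 ↦ 1·1·216·1 = 216
  Y**2*Z ↦ 1·1·36·5 = 180
  3*Y*Z**2 ↦ 3·1·6·25 = 450
Sum: F(10, 6, 5) = (-2000) + (-1200) + (-500) + (1080) + (300) + (500) + (216) + (180) + (450) = -974.
Reducing mod 11: -974 ≡ 5 (mod 11).
Since F(a, b, c) ≡ 5 ≠ 0 (mod 11), P does NOT lie on the curve.


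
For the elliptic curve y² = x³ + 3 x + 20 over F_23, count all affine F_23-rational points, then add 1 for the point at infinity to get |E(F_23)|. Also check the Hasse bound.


Affine points = {(1, 1), (1, 22), (4, 2), (4, 21), (6, 1), (6, 22), (7, 4), (7, 19), (8, 2), (8, 21), (11, 2), (11, 21), (12, 6), (12, 17), (13, 5), (13, 18), (14, 0), (15, 6), (15, 17), (16, 1), (16, 22), (17, 4), (17, 19), (18, 8), (18, 15), (19, 6), (19, 17), (21, 11), (21, 12), (22, 4), (22, 19)}; affine count = 31; |E(F_23)| = 32.

Discriminant check: Δ ∝ 4a³ + 27b² = 4·3³ + 27·20² = 4·27 + 27·400 ≡ 6 (mod 23). Nonzero ⇒ E is nonsingular.
For each x ∈ F_23, compute rhs = x³ + 3·x + 20 mod 23, then count y ∈ F_23 with y² ≡ rhs.
  x = 0: rhs = 20, matching y values: none (0 points).
  x = 1: rhs = 1, matching y values: 1, 22 (2 points).
  x = 2: rhs = 11, matching y values: none (0 points).
  x = 3: rhs = 10, matching y values: none (0 points).
  x = 4: rhs = 4, matching y values: 2, 21 (2 points).
  x = 5: rhs = 22, matching y values: none (0 points).
  x = 6: rhs = 1, matching y values: 1, 22 (2 points).
  x = 7: rhs = 16, matching y values: 4, 19 (2 points).
  x = 8: rhs = 4, matching y values: 2, 21 (2 points).
  x = 9: rhs = 17, matching y values: none (0 points).
  x = 10: rhs = 15, matching y values: none (0 points).
  x = 11: rhs = 4, matching y values: 2, 21 (2 points).
  x = 12: rhs = 13, matching y values: 6, 17 (2 points).
  x = 13: rhs = 2, matching y values: 5, 18 (2 points).
  x = 14: rhs = 0, matching y values: 0 (1 points).
  x = 15: rhs = 13, matching y values: 6, 17 (2 points).
  x = 16: rhs = 1, matching y values: 1, 22 (2 points).
  x = 17: rhs = 16, matching y values: 4, 19 (2 points).
  x = 18: rhs = 18, matching y values: 8, 15 (2 points).
  x = 19: rhs = 13, matching y values: 6, 17 (2 points).
  x = 20: rhs = 7, matching y values: none (0 points).
  x = 21: rhs = 6, matching y values: 11, 12 (2 points).
  x = 22: rhs = 16, matching y values: 4, 19 (2 points).
Total affine count: 31.
Full point count |E(F_23)| = 31 + 1 = 32.
Hasse bound: |32 − (23+1)| = |8| = 8 ≤ 2√23 ≈ 9.5917 ✓.


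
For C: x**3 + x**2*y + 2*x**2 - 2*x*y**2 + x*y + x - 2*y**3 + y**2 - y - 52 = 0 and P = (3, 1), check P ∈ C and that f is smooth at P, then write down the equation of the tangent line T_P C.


Tangent line at P: 45*x - 5*y - 130 = 0.

Step 1: f(3, 1) = 0, so P lies on C.
Step 2: partial derivatives
  f_x(x, y) = 3*x**2 + 2*x*y + 4*x - 2*y**2 + y + 1, f_y(x, y) = x**2 - 4*x*y + x - 6*y**2 + 2*y - 1.
  f_x(P) = 45, f_y(P) = -5 (gradient nonzero, so P is smooth).
Step 3: tangent line at P: 45·(x − 3) + -5·(y − 1) = 0.
Expanding: 45*x - 5*y - 130 = 0.


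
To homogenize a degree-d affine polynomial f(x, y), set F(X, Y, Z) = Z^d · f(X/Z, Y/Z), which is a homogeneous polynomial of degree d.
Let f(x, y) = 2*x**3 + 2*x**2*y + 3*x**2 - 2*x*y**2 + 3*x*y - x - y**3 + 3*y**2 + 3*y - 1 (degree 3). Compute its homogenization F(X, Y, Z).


F(X, Y, Z) = 2*X**3 + 2*X**2*Y + 3*X**2*Z - 2*X*Y**2 + 3*X*Y*Z - X*Z**2 - Y**3 + 3*Y**2*Z + 3*Y*Z**2 - Z**3

deg(f) = 3.
Substitute x = X/Z, y = Y/Z into f, then multiply by Z^3.
  monomial 2·x^3·y^0 ↦ 2·X^3·Y^0·Z^0.
  monomial 2·x^2·y^1 ↦ 2·X^2·Y^1·Z^0.
  monomial 3·x^2·y^0 ↦ 3·X^2·Y^0·Z^1.
  monomial -2·x^1·y^2 ↦ -2·X^1·Y^2·Z^0.
  monomial 3·x^1·y^1 ↦ 3·X^1·Y^1·Z^1.
  monomial -1·x^1·y^0 ↦ -1·X^1·Y^0·Z^2.
  monomial -1·x^0·y^3 ↦ -1·X^0·Y^3·Z^0.
  monomial 3·x^0·y^2 ↦ 3·X^0·Y^2·Z^1.
  monomial 3·x^0·y^1 ↦ 3·X^0·Y^1·Z^2.
  monomial -1·x^0·y^0 ↦ -1·X^0·Y^0·Z^3.
Collecting: F(X, Y, Z) = 2*X**3 + 2*X**2*Y + 3*X**2*Z - 2*X*Y**2 + 3*X*Y*Z - X*Z**2 - Y**3 + 3*Y**2*Z + 3*Y*Z**2 - Z**3.


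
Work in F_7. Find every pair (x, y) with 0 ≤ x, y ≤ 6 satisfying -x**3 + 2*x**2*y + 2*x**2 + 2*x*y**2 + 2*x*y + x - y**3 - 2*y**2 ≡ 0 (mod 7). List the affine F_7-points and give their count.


Affine F_7-points: {(0, 0), (0, 5), (2, 6), (3, 1), (4, 0), (4, 3), (5, 0), (6, 4)}; count = 8.

For each of the 49 pairs (x, y) ∈ F_7², evaluate f(x, y) mod 7. Record the zeros.
  x = 0: [0↦0, 1↦4, 2↦5, 3↦4, 4↦2, 5↦0, 6↦6]  zeros at y ∈ {0, 5}
  x = 1: [0↦2, 1↦5, 2↦2, 3↦1, 4↦3, 5↦2, 6↦6]  zeros at y ∈ ∅
  x = 2: [0↦2, 1↦1, 2↦5, 3↦1, 4↦4, 5↦1, 6↦0]  zeros at y ∈ {6}
  x = 3: [0↦1, 1↦0, 2↦1, 3↦5, 4↦6, 5↦5, 6↦3]  zeros at y ∈ {1}
  x = 4: [0↦0, 1↦3, 2↦5, 3↦0, 4↦3, 5↦1, 6↦2]  zeros at y ∈ {0, 3}
  x = 5: [0↦0, 1↦4, 2↦4, 3↦1, 4↦3, 5↦4, 6↦5]  zeros at y ∈ {0}
  x = 6: [0↦2, 1↦4, 2↦6, 3↦2, 4↦0, 5↦1, 6↦6]  zeros at y ∈ {4}
Collecting zeros: affine points = {(0, 0), (0, 5), (2, 6), (3, 1), (4, 0), (4, 3), (5, 0), (6, 4)}.
Total count |C(F_7)_aff| = 8.


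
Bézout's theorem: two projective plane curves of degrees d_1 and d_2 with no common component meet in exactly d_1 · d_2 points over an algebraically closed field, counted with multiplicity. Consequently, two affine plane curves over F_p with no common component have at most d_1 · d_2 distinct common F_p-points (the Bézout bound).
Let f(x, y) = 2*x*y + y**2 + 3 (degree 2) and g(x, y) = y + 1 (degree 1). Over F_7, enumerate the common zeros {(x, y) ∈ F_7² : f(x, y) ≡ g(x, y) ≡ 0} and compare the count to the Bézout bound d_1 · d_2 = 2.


Common zeros: {(2, 6)}; count = 1; Bézout bound = 2.

deg(f) = 2, deg(g) = 1, so Bézout bound = 2.
Scan x ∈ F_7. For each x, list the y ∈ F_7 with f(x, y) ≡ 0 and those with g(x, y) ≡ 0 (mod 7); the common zeros in that column are the intersection.
  x = 0: f ≡ 0 at y ∈ {2, 5}; g ≡ 0 at y ∈ {6}; common: ∅.
  x = 1: f ≡ 0 at y ∈ ∅; g ≡ 0 at y ∈ {6}; common: ∅.
  x = 2: f ≡ 0 at y ∈ {4, 6}; g ≡ 0 at y ∈ {6}; common: {6}.
  x = 3: f ≡ 0 at y ∈ ∅; g ≡ 0 at y ∈ {6}; common: ∅.
  x = 4: f ≡ 0 at y ∈ ∅; g ≡ 0 at y ∈ {6}; common: ∅.
  x = 5: f ≡ 0 at y ∈ {1, 3}; g ≡ 0 at y ∈ {6}; common: ∅.
  x = 6: f ≡ 0 at y ∈ ∅; g ≡ 0 at y ∈ {6}; common: ∅.
Collecting: common zeros = {(2, 6)}, so the count is 1.
Comparison with the Bézout bound: 1 ≤ 2 = deg(f)·deg(g), as expected for curves with no common component (the affine F_7-count falls short of the bound because intersections may lie at infinity, over extension fields, or carry multiplicity).


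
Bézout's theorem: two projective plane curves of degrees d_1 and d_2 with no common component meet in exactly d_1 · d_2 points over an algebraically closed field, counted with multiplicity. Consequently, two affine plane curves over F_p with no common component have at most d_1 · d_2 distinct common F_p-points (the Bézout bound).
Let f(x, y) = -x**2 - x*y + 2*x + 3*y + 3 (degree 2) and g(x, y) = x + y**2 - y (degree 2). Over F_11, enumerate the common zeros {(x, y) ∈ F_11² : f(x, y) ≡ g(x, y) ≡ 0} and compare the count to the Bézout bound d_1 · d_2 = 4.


Common zeros: {(3, 6)}; count = 1; Bézout bound = 4.

deg(f) = 2, deg(g) = 2, so Bézout bound = 4.
Scan x ∈ F_11. For each x, list the y ∈ F_11 with f(x, y) ≡ 0 and those with g(x, y) ≡ 0 (mod 11); the common zeros in that column are the intersection.
  x = 0: f ≡ 0 at y ∈ {10}; g ≡ 0 at y ∈ {0, 1}; common: ∅.
  x = 1: f ≡ 0 at y ∈ {9}; g ≡ 0 at y ∈ ∅; common: ∅.
  x = 2: f ≡ 0 at y ∈ {8}; g ≡ 0 at y ∈ {5, 7}; common: ∅.
  x = 3: f ≡ 0 at y ∈ {0, 1, 2, 3, 4, 5, 6, 7, 8, 9, 10}; g ≡ 0 at y ∈ {6}; common: {6}.
  x = 4: f ≡ 0 at y ∈ {6}; g ≡ 0 at y ∈ ∅; common: ∅.
  x = 5: f ≡ 0 at y ∈ {5}; g ≡ 0 at y ∈ {3, 9}; common: ∅.
  x = 6: f ≡ 0 at y ∈ {4}; g ≡ 0 at y ∈ ∅; common: ∅.
  x = 7: f ≡ 0 at y ∈ {3}; g ≡ 0 at y ∈ ∅; common: ∅.
  x = 8: f ≡ 0 at y ∈ {2}; g ≡ 0 at y ∈ ∅; common: ∅.
  x = 9: f ≡ 0 at y ∈ {1}; g ≡ 0 at y ∈ {2, 10}; common: ∅.
  x = 10: f ≡ 0 at y ∈ {0}; g ≡ 0 at y ∈ {4, 8}; common: ∅.
Collecting: common zeros = {(3, 6)}, so the count is 1.
Comparison with the Bézout bound: 1 ≤ 4 = deg(f)·deg(g), as expected for curves with no common component (the affine F_11-count falls short of the bound because intersections may lie at infinity, over extension fields, or carry multiplicity).


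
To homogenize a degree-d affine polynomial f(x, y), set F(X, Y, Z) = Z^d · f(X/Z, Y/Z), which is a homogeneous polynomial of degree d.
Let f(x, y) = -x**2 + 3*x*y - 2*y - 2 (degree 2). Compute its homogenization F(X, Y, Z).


F(X, Y, Z) = -X**2 + 3*X*Y - 2*Y*Z - 2*Z**2

deg(f) = 2.
Substitute x = X/Z, y = Y/Z into f, then multiply by Z^2.
  monomial -1·x^2·y^0 ↦ -1·X^2·Y^0·Z^0.
  monomial 3·x^1·y^1 ↦ 3·X^1·Y^1·Z^0.
  monomial -2·x^0·y^1 ↦ -2·X^0·Y^1·Z^1.
  monomial -2·x^0·y^0 ↦ -2·X^0·Y^0·Z^2.
Collecting: F(X, Y, Z) = -X**2 + 3*X*Y - 2*Y*Z - 2*Z**2.


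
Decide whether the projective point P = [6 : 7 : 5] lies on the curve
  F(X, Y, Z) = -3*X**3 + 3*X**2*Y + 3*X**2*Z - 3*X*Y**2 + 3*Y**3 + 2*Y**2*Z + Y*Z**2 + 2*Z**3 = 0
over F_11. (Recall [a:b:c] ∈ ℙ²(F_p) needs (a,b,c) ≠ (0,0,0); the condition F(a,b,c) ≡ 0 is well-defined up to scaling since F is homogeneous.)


F(6,7,5) ≡ 5 (mod 11); P is NOT on the curve.

Evaluate F(6, 7, 5) term-by-term (mod 11).
  -3*X**3 ↦ -3·216·1·1 = -648
  3*X**2*Y ↦ 3·36·7·1 = 756
  3*X**2*Z ↦ 3·36·1·5 = 540
  -3*X*Y**2 ↦ -3·6·49·1 = -882
  3*Y**3 ↦ 3·1·343·1 = 1029
  2*Y**2*Z ↦ 2·1·49·5 = 490
  Y*Z**2 ↦ 1·1·7·25 = 175
  2*Z**3 ↦ 2·1·1·125 = 250
Sum: F(6, 7, 5) = (-648) + (756) + (540) + (-882) + (1029) + (490) + (175) + (250) = 1710.
Reducing mod 11: 1710 ≡ 5 (mod 11).
Since F(a, b, c) ≡ 5 ≠ 0 (mod 11), P does NOT lie on the curve.


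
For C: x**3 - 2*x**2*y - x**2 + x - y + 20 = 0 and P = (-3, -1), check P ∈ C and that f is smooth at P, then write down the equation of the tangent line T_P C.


Tangent line at P: 22*x - 19*y + 47 = 0.

Step 1: f(-3, -1) = 0, so P lies on C.
Step 2: partial derivatives
  f_x(x, y) = 3*x**2 - 4*x*y - 2*x + 1, f_y(x, y) = -2*x**2 - 1.
  f_x(P) = 22, f_y(P) = -19 (gradient nonzero, so P is smooth).
Step 3: tangent line at P: 22·(x − -3) + -19·(y − -1) = 0.
Expanding: 22*x - 19*y + 47 = 0.


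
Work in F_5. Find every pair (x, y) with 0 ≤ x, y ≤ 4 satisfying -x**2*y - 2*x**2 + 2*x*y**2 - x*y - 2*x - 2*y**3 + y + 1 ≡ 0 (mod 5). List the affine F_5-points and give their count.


Affine F_5-points: {(0, 1), (0, 3), (2, 4), (3, 1), (4, 4)}; count = 5.

For each of the 25 pairs (x, y) ∈ F_5², evaluate f(x, y) mod 5. Record the zeros.
  x = 0: [0↦1, 1↦0, 2↦2, 3↦0, 4↦2]  zeros at y ∈ {1, 3}
  x = 1: [0↦2, 1↦1, 2↦2, 3↦3, 4↦2]  zeros at y ∈ ∅
  x = 2: [0↦4, 1↦1, 2↦4, 3↦1, 4↦0]  zeros at y ∈ {4}
  x = 3: [0↦2, 1↦0, 2↦3, 3↦4, 4↦1]  zeros at y ∈ {1}
  x = 4: [0↦1, 1↦3, 2↦4, 3↦2, 4↦0]  zeros at y ∈ {4}
Collecting zeros: affine points = {(0, 1), (0, 3), (2, 4), (3, 1), (4, 4)}.
Total count |C(F_5)_aff| = 5.


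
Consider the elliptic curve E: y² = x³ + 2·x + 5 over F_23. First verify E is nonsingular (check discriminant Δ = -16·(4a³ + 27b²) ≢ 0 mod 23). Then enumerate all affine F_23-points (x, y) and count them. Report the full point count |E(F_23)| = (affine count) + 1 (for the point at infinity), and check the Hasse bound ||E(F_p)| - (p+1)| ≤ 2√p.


Affine points = {(1, 10), (1, 13), (4, 10), (4, 13), (5, 5), (5, 18), (6, 7), (6, 16), (8, 2), (8, 21), (9, 4), (9, 19), (10, 6), (10, 17), (11, 1), (11, 22), (12, 3), (12, 20), (15, 11), (15, 12), (16, 4), (16, 19), (18, 10), (18, 13), (19, 5), (19, 18), (20, 8), (20, 15), (21, 4), (21, 19), (22, 5), (22, 18)}; affine count = 32; |E(F_23)| = 33.

Discriminant check: Δ ∝ 4a³ + 27b² = 4·2³ + 27·5² = 4·8 + 27·25 ≡ 17 (mod 23). Nonzero ⇒ E is nonsingular.
For each x ∈ F_23, compute rhs = x³ + 2·x + 5 mod 23, then count y ∈ F_23 with y² ≡ rhs.
  x = 0: rhs = 5, matching y values: none (0 points).
  x = 1: rhs = 8, matching y values: 10, 13 (2 points).
  x = 2: rhs = 17, matching y values: none (0 points).
  x = 3: rhs = 15, matching y values: none (0 points).
  x = 4: rhs = 8, matching y values: 10, 13 (2 points).
  x = 5: rhs = 2, matching y values: 5, 18 (2 points).
  x = 6: rhs = 3, matching y values: 7, 16 (2 points).
  x = 7: rhs = 17, matching y values: none (0 points).
  x = 8: rhs = 4, matching y values: 2, 21 (2 points).
  x = 9: rhs = 16, matching y values: 4, 19 (2 points).
  x = 10: rhs = 13, matching y values: 6, 17 (2 points).
  x = 11: rhs = 1, matching y values: 1, 22 (2 points).
  x = 12: rhs = 9, matching y values: 3, 20 (2 points).
  x = 13: rhs = 20, matching y values: none (0 points).
  x = 14: rhs = 17, matching y values: none (0 points).
  x = 15: rhs = 6, matching y values: 11, 12 (2 points).
  x = 16: rhs = 16, matching y values: 4, 19 (2 points).
  x = 17: rhs = 7, matching y values: none (0 points).
  x = 18: rhs = 8, matching y values: 10, 13 (2 points).
  x = 19: rhs = 2, matching y values: 5, 18 (2 points).
  x = 20: rhs = 18, matching y values: 8, 15 (2 points).
  x = 21: rhs = 16, matching y values: 4, 19 (2 points).
  x = 22: rhs = 2, matching y values: 5, 18 (2 points).
Total affine count: 32.
Full point count |E(F_23)| = 32 + 1 = 33.
Hasse bound: |33 − (23+1)| = |9| = 9 ≤ 2√23 ≈ 9.5917 ✓.


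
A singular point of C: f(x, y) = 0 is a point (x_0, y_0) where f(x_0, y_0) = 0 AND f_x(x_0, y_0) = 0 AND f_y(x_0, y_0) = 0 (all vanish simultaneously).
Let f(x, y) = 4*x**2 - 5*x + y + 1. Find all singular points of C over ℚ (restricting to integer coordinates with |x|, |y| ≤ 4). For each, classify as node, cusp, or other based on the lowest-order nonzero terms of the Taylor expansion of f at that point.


No singular points in the scanned grid; C is smooth there.

Compute partial derivatives:
  f_x = 8*x - 5.
  f_y = 1.
f_y = 1 is a nonzero constant, so f_y never vanishes: no point (x, y) can satisfy f = f_x = f_y = 0. In particular no (x, y) ∈ {−4, ..., 4}² is singular; the curve is smooth.


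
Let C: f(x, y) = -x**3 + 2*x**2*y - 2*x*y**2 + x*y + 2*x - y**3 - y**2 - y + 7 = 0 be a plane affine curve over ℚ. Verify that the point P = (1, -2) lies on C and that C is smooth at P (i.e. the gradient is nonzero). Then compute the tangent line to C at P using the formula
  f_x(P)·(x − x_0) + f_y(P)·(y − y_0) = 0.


Tangent line at P: -19*x + 2*y + 23 = 0.

Step 1: f(1, -2) = 0, so P lies on C.
Step 2: partial derivatives
  f_x(x, y) = -3*x**2 + 4*x*y - 2*y**2 + y + 2, f_y(x, y) = 2*x**2 - 4*x*y + x - 3*y**2 - 2*y - 1.
  f_x(P) = -19, f_y(P) = 2 (gradient nonzero, so P is smooth).
Step 3: tangent line at P: -19·(x − 1) + 2·(y − -2) = 0.
Expanding: -19*x + 2*y + 23 = 0.


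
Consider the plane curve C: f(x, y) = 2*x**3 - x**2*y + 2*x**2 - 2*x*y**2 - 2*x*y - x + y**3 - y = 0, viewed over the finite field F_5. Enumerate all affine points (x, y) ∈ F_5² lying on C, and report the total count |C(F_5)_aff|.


Affine F_5-points: {(0, 0), (0, 1), (0, 4), (1, 2), (1, 3), (2, 1)}; count = 6.

For each of the 25 pairs (x, y) ∈ F_5², evaluate f(x, y) mod 5. Record the zeros.
  x = 0: [0↦0, 1↦0, 2↦1, 3↦4, 4↦0]  zeros at y ∈ {0, 1, 4}
  x = 1: [0↦3, 1↦3, 2↦0, 3↦0, 4↦4]  zeros at y ∈ {2, 3}
  x = 2: [0↦2, 1↦0, 2↦1, 3↦1, 4↦1]  zeros at y ∈ {1}
  x = 3: [0↦4, 1↦3, 2↦1, 3↦4, 4↦3]  zeros at y ∈ ∅
  x = 4: [0↦1, 1↦4, 2↦2, 3↦1, 4↦2]  zeros at y ∈ ∅
Collecting zeros: affine points = {(0, 0), (0, 1), (0, 4), (1, 2), (1, 3), (2, 1)}.
Total count |C(F_5)_aff| = 6.


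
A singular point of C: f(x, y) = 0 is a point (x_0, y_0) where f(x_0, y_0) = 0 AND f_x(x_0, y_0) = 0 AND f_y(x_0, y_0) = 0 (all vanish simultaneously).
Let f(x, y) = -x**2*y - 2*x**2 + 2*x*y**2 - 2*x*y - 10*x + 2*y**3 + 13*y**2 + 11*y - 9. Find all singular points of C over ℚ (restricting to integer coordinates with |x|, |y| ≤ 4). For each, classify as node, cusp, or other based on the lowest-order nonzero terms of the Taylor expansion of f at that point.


Singular points: {(-3, -1)}; classification: node.

Compute partial derivatives:
  f_x = -2*x*y - 4*x + 2*y**2 - 2*y - 10.
  f_y = -x**2 + 4*x*y - 2*x + 6*y**2 + 26*y + 11.
Scan x_0 ∈ {−4, ..., 4}. For each x_0, f_y(x_0, y) is a polynomial in y; find its integer roots y ∈ {−4, ..., 4}, then test f_x and f at those candidates.
  x = -4: f_y(-4, y) = 6*y**2 + 10*y + 3; no integer root y with |y| ≤ 4.
  x = -3: f_y(-3, y) = 6*y**2 + 14*y + 8; vanishes at y ∈ {-1}. (-3, -1): f_x = 0, f = 0 — SINGULAR.
  x = -2: f_y(-2, y) = 6*y**2 + 18*y + 11; no integer root y with |y| ≤ 4.
  x = -1: f_y(-1, y) = 6*y**2 + 22*y + 12; vanishes at y ∈ {-3}. (-1, -3): f_x = 12 ≠ 0.
  x = 0: f_y(0, y) = 6*y**2 + 26*y + 11; no integer root y with |y| ≤ 4.
  x = 1: f_y(1, y) = 6*y**2 + 30*y + 8; no integer root y with |y| ≤ 4.
  x = 2: f_y(2, y) = 6*y**2 + 34*y + 3; no integer root y with |y| ≤ 4.
  x = 3: f_y(3, y) = 6*y**2 + 38*y - 4; no integer root y with |y| ≤ 4.
  x = 4: f_y(4, y) = 6*y**2 + 42*y - 13; no integer root y with |y| ≤ 4.
Only singular point on the grid: (-3, -1).
Classify: substitute x = -3 + u, y = -1 + v and expand: f = -u**2*v - u**2 + 2*u*v**2 + 2*v**3 + v**2.
No constant or linear terms (consistent with a singular point). Quadratic part: -u**2 + v**2. Cubic part: -u**2*v + 2*u*v**2 + 2*v**3.
The quadratic part v**2 - u**2 = (v − u)(v + u) splits into two distinct linear factors, so there are two distinct tangent lines y − -1 = ±(x − -3) — this is a node (ordinary double point).
Classification: node.


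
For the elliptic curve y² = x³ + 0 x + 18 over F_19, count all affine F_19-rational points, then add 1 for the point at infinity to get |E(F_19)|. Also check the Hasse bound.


Affine points = {(1, 0), (2, 8), (2, 11), (3, 8), (3, 11), (4, 5), (4, 14), (6, 5), (6, 14), (7, 0), (8, 6), (8, 13), (9, 5), (9, 14), (10, 7), (10, 12), (11, 0), (12, 6), (12, 13), (13, 7), (13, 12), (14, 8), (14, 11), (15, 7), (15, 12), (18, 6), (18, 13)}; affine count = 27; |E(F_19)| = 28.

Discriminant check: Δ ∝ 4a³ + 27b² = 4·0³ + 27·18² = 4·0 + 27·324 ≡ 8 (mod 19). Nonzero ⇒ E is nonsingular.
For each x ∈ F_19, compute rhs = x³ + 0·x + 18 mod 19, then count y ∈ F_19 with y² ≡ rhs.
  x = 0: rhs = 18, matching y values: none (0 points).
  x = 1: rhs = 0, matching y values: 0 (1 points).
  x = 2: rhs = 7, matching y values: 8, 11 (2 points).
  x = 3: rhs = 7, matching y values: 8, 11 (2 points).
  x = 4: rhs = 6, matching y values: 5, 14 (2 points).
  x = 5: rhs = 10, matching y values: none (0 points).
  x = 6: rhs = 6, matching y values: 5, 14 (2 points).
  x = 7: rhs = 0, matching y values: 0 (1 points).
  x = 8: rhs = 17, matching y values: 6, 13 (2 points).
  x = 9: rhs = 6, matching y values: 5, 14 (2 points).
  x = 10: rhs = 11, matching y values: 7, 12 (2 points).
  x = 11: rhs = 0, matching y values: 0 (1 points).
  x = 12: rhs = 17, matching y values: 6, 13 (2 points).
  x = 13: rhs = 11, matching y values: 7, 12 (2 points).
  x = 14: rhs = 7, matching y values: 8, 11 (2 points).
  x = 15: rhs = 11, matching y values: 7, 12 (2 points).
  x = 16: rhs = 10, matching y values: none (0 points).
  x = 17: rhs = 10, matching y values: none (0 points).
  x = 18: rhs = 17, matching y values: 6, 13 (2 points).
Total affine count: 27.
Full point count |E(F_19)| = 27 + 1 = 28.
Hasse bound: |28 − (19+1)| = |8| = 8 ≤ 2√19 ≈ 8.7178 ✓.


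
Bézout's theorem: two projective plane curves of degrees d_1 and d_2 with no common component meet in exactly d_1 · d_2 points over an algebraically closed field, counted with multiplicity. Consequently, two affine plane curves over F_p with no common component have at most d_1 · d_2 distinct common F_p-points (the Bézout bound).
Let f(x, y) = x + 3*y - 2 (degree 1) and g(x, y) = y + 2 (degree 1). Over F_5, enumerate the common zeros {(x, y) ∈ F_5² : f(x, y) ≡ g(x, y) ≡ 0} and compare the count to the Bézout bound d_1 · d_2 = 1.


Common zeros: {(3, 3)}; count = 1; Bézout bound = 1.

deg(f) = 1, deg(g) = 1, so Bézout bound = 1.
Scan x ∈ F_5. For each x, list the y ∈ F_5 with f(x, y) ≡ 0 and those with g(x, y) ≡ 0 (mod 5); the common zeros in that column are the intersection.
  x = 0: f ≡ 0 at y ∈ {4}; g ≡ 0 at y ∈ {3}; common: ∅.
  x = 1: f ≡ 0 at y ∈ {2}; g ≡ 0 at y ∈ {3}; common: ∅.
  x = 2: f ≡ 0 at y ∈ {0}; g ≡ 0 at y ∈ {3}; common: ∅.
  x = 3: f ≡ 0 at y ∈ {3}; g ≡ 0 at y ∈ {3}; common: {3}.
  x = 4: f ≡ 0 at y ∈ {1}; g ≡ 0 at y ∈ {3}; common: ∅.
Collecting: common zeros = {(3, 3)}, so the count is 1.
Comparison with the Bézout bound: 1 ≤ 1 = deg(f)·deg(g), as expected for curves with no common component (the bound is attained).


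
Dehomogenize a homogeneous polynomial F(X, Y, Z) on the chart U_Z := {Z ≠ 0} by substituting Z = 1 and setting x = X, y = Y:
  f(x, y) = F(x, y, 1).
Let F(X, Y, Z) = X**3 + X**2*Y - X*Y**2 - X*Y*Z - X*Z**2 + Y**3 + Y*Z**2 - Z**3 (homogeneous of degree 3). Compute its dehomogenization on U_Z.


f(x, y) = x**3 + x**2*y - x*y**2 - x*y - x + y**3 + y - 1

On U_Z we set Z = 1. Each monomial c·X^i·Y^j·Z^k in F becomes c·x^i·y^j·1^k = c·x^i·y^j.
Substituting Z = 1: F(X, Y, 1) = x**3 + x**2*y - x*y**2 - x*y - x + y**3 + y - 1.
Note: deg(f) ≤ deg(F) = 3; strict inequality happens when F is divisible by Z (lost terms).


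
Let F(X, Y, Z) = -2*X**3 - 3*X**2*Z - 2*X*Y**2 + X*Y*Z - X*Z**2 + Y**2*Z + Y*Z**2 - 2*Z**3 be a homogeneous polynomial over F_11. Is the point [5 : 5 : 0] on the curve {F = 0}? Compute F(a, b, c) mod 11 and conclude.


F(5,5,0) ≡ 6 (mod 11); P is NOT on the curve.

Evaluate F(5, 5, 0) term-by-term (mod 11).
  -2*X**3 ↦ -2·125·1·1 = -250
  -3*X**2*Z ↦ -3·25·1·0 = 0
  -2*X*Y**2 ↦ -2·5·25·1 = -250
  X*Y*Z ↦ 1·5·5·0 = 0
  -X*Z**2 ↦ -1·5·1·0 = 0
  Y**2*Z ↦ 1·1·25·0 = 0
  Y*Z**2 ↦ 1·1·5·0 = 0
  -2*Z**3 ↦ -2·1·1·0 = 0
Sum: F(5, 5, 0) = (-250) + (0) + (-250) + (0) + (0) + (0) + (0) + (0) = -500.
Reducing mod 11: -500 ≡ 6 (mod 11).
Since F(a, b, c) ≡ 6 ≠ 0 (mod 11), P does NOT lie on the curve.


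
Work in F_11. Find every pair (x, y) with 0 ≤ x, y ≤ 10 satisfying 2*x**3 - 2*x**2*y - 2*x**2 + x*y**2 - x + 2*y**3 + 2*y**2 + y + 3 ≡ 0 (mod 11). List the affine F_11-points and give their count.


Affine F_11-points: {(0, 5), (1, 8), (1, 9), (3, 4), (4, 3), (4, 7), (4, 9), (5, 0), (5, 4), (5, 9), (7, 8), (8, 0), (8, 2), (8, 4), (10, 0), (10, 6), (10, 10)}; count = 17.

For each of the 121 pairs (x, y) ∈ F_11², evaluate f(x, y) mod 11. Record the zeros.
  x = 0: [0↦3, 1↦8, 2↦7, 3↦1, 4↦2, 5↦0, 6↦7, 7↦2, 8↦8, 9↦4, 10↦2]  zeros at y ∈ {5}
  x = 1: [0↦2, 1↦6, 2↦6, 3↦3, 4↦9, 5↦3, 6↦8, 7↦3, 8↦0, 9↦0, 10↦4]  zeros at y ∈ {8, 9}
  x = 2: [0↦9, 1↦8, 2↦5, 3↦1, 4↦8, 5↦5, 6↦4, 7↦6, 8↦1, 9↦1, 10↦7]  zeros at y ∈ ∅
  x = 3: [0↦3, 1↦4, 2↦5, 3↦7, 4↦0, 5↦7, 6↦7, 7↦1, 8↦1, 9↦8, 10↦1]  zeros at y ∈ {4}
  x = 4: [0↦7, 1↦6, 2↦7, 3↦0, 4↦8, 5↦10, 6↦7, 7↦0, 8↦1, 9↦0, 10↦9]  zeros at y ∈ {3, 7, 9}
  x = 5: [0↦0, 1↦4, 2↦1, 3↦3, 4↦0, 5↦4, 6↦5, 7↦4, 8↦2, 9↦0, 10↦10]  zeros at y ∈ {0, 4, 9}
  x = 6: [0↦5, 1↦10, 2↦10, 3↦6, 4↦10, 5↦1, 6↦2, 7↦3, 8↦5, 9↦9, 10↦5]  zeros at y ∈ ∅
  x = 7: [0↦1, 1↦3, 2↦2, 3↦10, 4↦6, 5↦2, 6↦10, 7↦9, 8↦0, 9↦6, 10↦6]  zeros at y ∈ {8}
  x = 8: [0↦0, 1↦6, 2↦0, 3↦5, 4↦0, 5↦8, 6↦8, 7↦1, 8↦10, 9↦3, 10↦3]  zeros at y ∈ {0, 2, 4}
  x = 9: [0↦3, 1↦9, 2↦5, 3↦3, 4↦4, 5↦9, 6↦8, 7↦2, 8↦3, 9↦1, 10↦8]  zeros at y ∈ ∅
  x = 10: [0↦0, 1↦2, 2↦7, 3↦5, 4↦8, 5↦6, 6↦0, 7↦2, 8↦2, 9↦1, 10↦0]  zeros at y ∈ {0, 6, 10}
Collecting zeros: affine points = {(0, 5), (1, 8), (1, 9), (3, 4), (4, 3), (4, 7), (4, 9), (5, 0), (5, 4), (5, 9), (7, 8), (8, 0), (8, 2), (8, 4), (10, 0), (10, 6), (10, 10)}.
Total count |C(F_11)_aff| = 17.


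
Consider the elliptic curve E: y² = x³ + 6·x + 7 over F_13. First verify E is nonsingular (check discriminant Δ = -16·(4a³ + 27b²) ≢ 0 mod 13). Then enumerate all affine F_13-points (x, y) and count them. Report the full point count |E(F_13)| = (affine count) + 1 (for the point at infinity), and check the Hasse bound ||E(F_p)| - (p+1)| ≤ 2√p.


Affine points = {(1, 1), (1, 12), (2, 1), (2, 12), (3, 0), (4, 2), (4, 11), (6, 5), (6, 8), (9, 6), (9, 7), (10, 1), (10, 12), (11, 0), (12, 0)}; affine count = 15; |E(F_13)| = 16.

Discriminant check: Δ ∝ 4a³ + 27b² = 4·6³ + 27·7² = 4·216 + 27·49 ≡ 3 (mod 13). Nonzero ⇒ E is nonsingular.
For each x ∈ F_13, compute rhs = x³ + 6·x + 7 mod 13, then count y ∈ F_13 with y² ≡ rhs.
  x = 0: rhs = 7, matching y values: none (0 points).
  x = 1: rhs = 1, matching y values: 1, 12 (2 points).
  x = 2: rhs = 1, matching y values: 1, 12 (2 points).
  x = 3: rhs = 0, matching y values: 0 (1 points).
  x = 4: rhs = 4, matching y values: 2, 11 (2 points).
  x = 5: rhs = 6, matching y values: none (0 points).
  x = 6: rhs = 12, matching y values: 5, 8 (2 points).
  x = 7: rhs = 2, matching y values: none (0 points).
  x = 8: rhs = 8, matching y values: none (0 points).
  x = 9: rhs = 10, matching y values: 6, 7 (2 points).
  x = 10: rhs = 1, matching y values: 1, 12 (2 points).
  x = 11: rhs = 0, matching y values: 0 (1 points).
  x = 12: rhs = 0, matching y values: 0 (1 points).
Total affine count: 15.
Full point count |E(F_13)| = 15 + 1 = 16.
Hasse bound: |16 − (13+1)| = |2| = 2 ≤ 2√13 ≈ 7.2111 ✓.


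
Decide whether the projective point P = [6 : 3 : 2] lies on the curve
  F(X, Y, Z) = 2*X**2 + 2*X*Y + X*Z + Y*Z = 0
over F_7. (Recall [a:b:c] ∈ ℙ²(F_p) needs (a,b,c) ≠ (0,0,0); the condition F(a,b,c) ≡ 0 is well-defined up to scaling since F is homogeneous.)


F(6,3,2) ≡ 0 (mod 7); P is on the curve.

Evaluate F(6, 3, 2) term-by-term (mod 7).
  2*X**2 ↦ 2·36·1·1 = 72
  2*X*Y ↦ 2·6·3·1 = 36
  X*Z ↦ 1·6·1·2 = 12
  Y*Z ↦ 1·1·3·2 = 6
Sum: F(6, 3, 2) = (72) + (36) + (12) + (6) = 126.
Reducing mod 7: 126 ≡ 0 (mod 7).
Since F(a, b, c) ≡ 0 (mod 7), P lies on the curve.


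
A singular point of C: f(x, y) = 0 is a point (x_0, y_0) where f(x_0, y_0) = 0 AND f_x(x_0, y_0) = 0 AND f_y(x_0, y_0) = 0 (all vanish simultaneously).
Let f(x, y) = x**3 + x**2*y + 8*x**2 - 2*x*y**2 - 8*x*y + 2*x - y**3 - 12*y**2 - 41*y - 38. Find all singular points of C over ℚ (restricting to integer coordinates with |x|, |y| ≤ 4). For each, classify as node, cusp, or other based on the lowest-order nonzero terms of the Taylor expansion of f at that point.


Singular points: {(-2, -3)}; classification: node.

Compute partial derivatives:
  f_x = 3*x**2 + 2*x*y + 16*x - 2*y**2 - 8*y + 2.
  f_y = x**2 - 4*x*y - 8*x - 3*y**2 - 24*y - 41.
Scan x_0 ∈ {−4, ..., 4}. For each x_0, f_y(x_0, y) is a polynomial in y; find its integer roots y ∈ {−4, ..., 4}, then test f_x and f at those candidates.
  x = -4: f_y(-4, y) = -3*y**2 - 8*y + 7; no integer root y with |y| ≤ 4.
  x = -3: f_y(-3, y) = -3*y**2 - 12*y - 8; no integer root y with |y| ≤ 4.
  x = -2: f_y(-2, y) = -3*y**2 - 16*y - 21; vanishes at y ∈ {-3}. (-2, -3): f_x = 0, f = 0 — SINGULAR.
  x = -1: f_y(-1, y) = -3*y**2 - 20*y - 32; vanishes at y ∈ {-4}. (-1, -4): f_x = -3 ≠ 0.
  x = 0: f_y(0, y) = -3*y**2 - 24*y - 41; no integer root y with |y| ≤ 4.
  x = 1: f_y(1, y) = -3*y**2 - 28*y - 48; no integer root y with |y| ≤ 4.
  x = 2: f_y(2, y) = -3*y**2 - 32*y - 53; no integer root y with |y| ≤ 4.
  x = 3: f_y(3, y) = -3*y**2 - 36*y - 56; no integer root y with |y| ≤ 4.
  x = 4: f_y(4, y) = -3*y**2 - 40*y - 57; no integer root y with |y| ≤ 4.
Only singular point on the grid: (-2, -3).
Classify: substitute x = -2 + u, y = -3 + v and expand: f = u**3 + u**2*v - u**2 - 2*u*v**2 - v**3 + v**2.
No constant or linear terms (consistent with a singular point). Quadratic part: -u**2 + v**2. Cubic part: u**3 + u**2*v - 2*u*v**2 - v**3.
The quadratic part v**2 - u**2 = (v − u)(v + u) splits into two distinct linear factors, so there are two distinct tangent lines y − -3 = ±(x − -2) — this is a node (ordinary double point).
Classification: node.


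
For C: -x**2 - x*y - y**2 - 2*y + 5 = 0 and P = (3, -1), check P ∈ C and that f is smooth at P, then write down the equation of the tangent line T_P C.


Tangent line at P: -5*x - 3*y + 12 = 0.

Step 1: f(3, -1) = 0, so P lies on C.
Step 2: partial derivatives
  f_x(x, y) = -2*x - y, f_y(x, y) = -x - 2*y - 2.
  f_x(P) = -5, f_y(P) = -3 (gradient nonzero, so P is smooth).
Step 3: tangent line at P: -5·(x − 3) + -3·(y − -1) = 0.
Expanding: -5*x - 3*y + 12 = 0.


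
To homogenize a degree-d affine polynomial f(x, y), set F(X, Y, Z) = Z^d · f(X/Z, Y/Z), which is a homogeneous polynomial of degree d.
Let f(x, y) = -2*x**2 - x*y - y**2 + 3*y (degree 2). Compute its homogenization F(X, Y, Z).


F(X, Y, Z) = -2*X**2 - X*Y - Y**2 + 3*Y*Z

deg(f) = 2.
Substitute x = X/Z, y = Y/Z into f, then multiply by Z^2.
  monomial -2·x^2·y^0 ↦ -2·X^2·Y^0·Z^0.
  monomial -1·x^1·y^1 ↦ -1·X^1·Y^1·Z^0.
  monomial -1·x^0·y^2 ↦ -1·X^0·Y^2·Z^0.
  monomial 3·x^0·y^1 ↦ 3·X^0·Y^1·Z^1.
Collecting: F(X, Y, Z) = -2*X**2 - X*Y - Y**2 + 3*Y*Z.


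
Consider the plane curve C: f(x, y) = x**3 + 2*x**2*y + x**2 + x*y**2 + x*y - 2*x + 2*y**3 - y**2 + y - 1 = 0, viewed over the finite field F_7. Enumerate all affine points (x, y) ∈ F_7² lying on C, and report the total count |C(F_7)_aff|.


Affine F_7-points: {(1, 6), (2, 0), (2, 1), (2, 2), (3, 6), (4, 5), (4, 6), (6, 4)}; count = 8.

For each of the 49 pairs (x, y) ∈ F_7², evaluate f(x, y) mod 7. Record the zeros.
  x = 0: [0↦6, 1↦1, 2↦6, 3↦5, 4↦3, 5↦5, 6↦2]  zeros at y ∈ ∅
  x = 1: [0↦6, 1↦5, 2↦2, 3↦2, 4↦3, 5↦3, 6↦0]  zeros at y ∈ {6}
  x = 2: [0↦0, 1↦0, 2↦0, 3↦5, 4↦6, 5↦1, 6↦2]  zeros at y ∈ {0, 1, 2}
  x = 3: [0↦1, 1↦6, 2↦6, 3↦6, 4↦4, 5↦5, 6↦0]  zeros at y ∈ {6}
  x = 4: [0↦1, 1↦1, 2↦5, 3↦4, 4↦3, 5↦0, 6↦0]  zeros at y ∈ {5, 6}
  x = 5: [0↦6, 1↦5, 2↦3, 3↦5, 4↦2, 5↦6, 6↦1]  zeros at y ∈ ∅
  x = 6: [0↦1, 1↦3, 2↦6, 3↦1, 4↦0, 5↦1, 6↦2]  zeros at y ∈ {4}
Collecting zeros: affine points = {(1, 6), (2, 0), (2, 1), (2, 2), (3, 6), (4, 5), (4, 6), (6, 4)}.
Total count |C(F_7)_aff| = 8.


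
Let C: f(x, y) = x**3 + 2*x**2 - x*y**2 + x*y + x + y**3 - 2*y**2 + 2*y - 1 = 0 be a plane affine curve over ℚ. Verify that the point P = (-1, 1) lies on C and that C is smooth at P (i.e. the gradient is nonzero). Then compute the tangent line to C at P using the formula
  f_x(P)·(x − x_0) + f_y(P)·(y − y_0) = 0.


Tangent line at P: 2*y - 2 = 0.

Step 1: f(-1, 1) = 0, so P lies on C.
Step 2: partial derivatives
  f_x(x, y) = 3*x**2 + 4*x - y**2 + y + 1, f_y(x, y) = -2*x*y + x + 3*y**2 - 4*y + 2.
  f_x(P) = 0, f_y(P) = 2 (gradient nonzero, so P is smooth).
Step 3: tangent line at P: 0·(x − -1) + 2·(y − 1) = 0.
Expanding: 2*y - 2 = 0.


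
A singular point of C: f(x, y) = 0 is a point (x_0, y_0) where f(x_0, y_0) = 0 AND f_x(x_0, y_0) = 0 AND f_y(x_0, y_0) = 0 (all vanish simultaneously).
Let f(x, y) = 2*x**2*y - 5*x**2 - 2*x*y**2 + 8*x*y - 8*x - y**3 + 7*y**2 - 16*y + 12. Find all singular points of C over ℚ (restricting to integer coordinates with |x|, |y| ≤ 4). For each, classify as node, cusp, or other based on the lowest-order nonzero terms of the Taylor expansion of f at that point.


Singular points: {(0, 2)}; classification: node.

Compute partial derivatives:
  f_x = 4*x*y - 10*x - 2*y**2 + 8*y - 8.
  f_y = 2*x**2 - 4*x*y + 8*x - 3*y**2 + 14*y - 16.
Scan x_0 ∈ {−4, ..., 4}. For each x_0, f_y(x_0, y) is a polynomial in y; find its integer roots y ∈ {−4, ..., 4}, then test f_x and f at those candidates.
  x = -4: f_y(-4, y) = -3*y**2 + 30*y - 16; no integer root y with |y| ≤ 4.
  x = -3: f_y(-3, y) = -3*y**2 + 26*y - 22; no integer root y with |y| ≤ 4.
  x = -2: f_y(-2, y) = -3*y**2 + 22*y - 24; no integer root y with |y| ≤ 4.
  x = -1: f_y(-1, y) = -3*y**2 + 18*y - 22; no integer root y with |y| ≤ 4.
  x = 0: f_y(0, y) = -3*y**2 + 14*y - 16; vanishes at y ∈ {2}. (0, 2): f_x = 0, f = 0 — SINGULAR.
  x = 1: f_y(1, y) = -3*y**2 + 10*y - 6; no integer root y with |y| ≤ 4.
  x = 2: f_y(2, y) = -3*y**2 + 6*y + 8; no integer root y with |y| ≤ 4.
  x = 3: f_y(3, y) = -3*y**2 + 2*y + 26; no integer root y with |y| ≤ 4.
  x = 4: f_y(4, y) = -3*y**2 - 2*y + 48; no integer root y with |y| ≤ 4.
Only singular point on the grid: (0, 2).
Classify: substitute x = 0 + u, y = 2 + v and expand: f = 2*u**2*v - u**2 - 2*u*v**2 - v**3 + v**2.
No constant or linear terms (consistent with a singular point). Quadratic part: -u**2 + v**2. Cubic part: 2*u**2*v - 2*u*v**2 - v**3.
The quadratic part v**2 - u**2 = (v − u)(v + u) splits into two distinct linear factors, so there are two distinct tangent lines y − 2 = ±(x − 0) — this is a node (ordinary double point).
Classification: node.
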